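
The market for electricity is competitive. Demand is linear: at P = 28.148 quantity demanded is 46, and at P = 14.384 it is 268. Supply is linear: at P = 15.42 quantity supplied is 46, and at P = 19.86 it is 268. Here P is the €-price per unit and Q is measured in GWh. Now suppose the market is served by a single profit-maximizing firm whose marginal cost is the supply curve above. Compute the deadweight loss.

Demand slope = (14.384 − 28.148)/(268 − 46) = −0.062, so P = 31 − 0.062Q.
Supply slope = (19.86 − 15.42)/(268 − 46) = 0.02, so P = 14.5 + 0.02Q.
Competitive equilibrium: 31 − 0.062Q = 14.5 + 0.02Q → Q* = 201.2195, P* = 18.5244.
Marginal revenue: MR = 31 − 0.124Q. Set MR = MC: 31 − 0.124Q = 14.5 + 0.02Q → Q_m = 114.5833.
Price P_m = 31 − 0.062·114.5833 = 23.8958; MC(Q_m) = 14.5 + 0.02·114.5833 = 16.7917.
Competitive Q* = 201.2195, so ΔQ = 86.6362; wedge = 23.8958 − 16.7917 = 7.1041.
Deadweight loss = ½ × 86.6362 × 7.1041 = €307.74.

€307.74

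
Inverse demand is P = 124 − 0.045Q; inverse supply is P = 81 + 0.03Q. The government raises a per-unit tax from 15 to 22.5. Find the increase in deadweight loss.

Competitive equilibrium: 124 − 0.045Q = 81 + 0.03Q → Q* = 573.3333, P* = 98.2.
For a per-unit tax t: ΔQ = t/0.075, so DWL = ½·t·(t/0.075) = t²/0.15.
At t = 15: DWL = 1500. At t = 22.5: DWL = 3375.
Increase = 3375 − 1500 = 1875.

1875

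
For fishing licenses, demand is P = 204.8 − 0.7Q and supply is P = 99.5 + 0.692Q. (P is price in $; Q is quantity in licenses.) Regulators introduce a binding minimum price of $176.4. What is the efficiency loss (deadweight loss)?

$856.26

Competitive equilibrium: 204.8 − 0.7Q = 99.5 + 0.692Q → Q* = 75.64655, P* = 151.84741.
At the floor P = 176.4, quantity demanded = (204.8 − 176.4)/0.7 = 40.57143.
Sellers' marginal cost at Q' = 40.57143: 99.5 + 0.692·40.57143 = 127.57543.
ΔQ = 75.64655 − 40.57143 = 35.07512; wedge = 176.4 − 127.57543 = 48.82457.
Deadweight loss = ½ × 35.07512 × 48.82457 = $856.26.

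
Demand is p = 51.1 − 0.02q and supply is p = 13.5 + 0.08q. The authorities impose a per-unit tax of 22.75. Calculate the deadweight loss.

2587.81

Competitive equilibrium: 51.1 − 0.02q = 13.5 + 0.08q → q* = 376, p* = 43.58.
With the tax, the buyer price exceeds the seller price by 22.75: (51.1 − 0.02q) − (13.5 + 0.08q) = 22.75 → q' = 148.5.
Δq = 376 − 148.5 = 227.5; the wedge equals the tax, 22.75.
DWL = ½ × 227.5 × 22.75 = 2587.81.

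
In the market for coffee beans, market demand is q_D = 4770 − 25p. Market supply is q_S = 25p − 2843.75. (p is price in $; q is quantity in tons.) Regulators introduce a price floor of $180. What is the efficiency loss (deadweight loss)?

$19216.89

In inverse form: demand p = 190.8 − 0.04q, supply p = 113.75 + 0.04q.
Competitive equilibrium: 190.8 − 0.04q = 113.75 + 0.04q → q* = 963.125, p* = 152.275.
At the floor p = 180, quantity demanded = (190.8 − 180)/0.04 = 270.
Sellers' marginal cost at q' = 270: 113.75 + 0.04·270 = 124.55.
Δq = 963.125 − 270 = 693.125; wedge = 180 − 124.55 = 55.45.
Welfare loss = ½ × 693.125 × 55.45 = $19216.89.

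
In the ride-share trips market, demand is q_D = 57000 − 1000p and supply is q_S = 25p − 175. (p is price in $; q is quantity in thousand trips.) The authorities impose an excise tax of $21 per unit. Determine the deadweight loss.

$5378.05 thousand

In inverse form: demand p = 57 − 0.001q, supply p = 7 + 0.04q.
Competitive equilibrium: 57 − 0.001q = 7 + 0.04q → q* = 1219.5122, p* = 55.7805.
With the tax, the buyer price exceeds the seller price by 21: (57 − 0.001q) − (7 + 0.04q) = 21 → q' = 707.3171.
Δq = 1219.5122 − 707.3171 = 512.1951; the wedge equals the tax, 21.
Welfare loss = ½ × 512.1951 × 21 = $5378.05 thousand.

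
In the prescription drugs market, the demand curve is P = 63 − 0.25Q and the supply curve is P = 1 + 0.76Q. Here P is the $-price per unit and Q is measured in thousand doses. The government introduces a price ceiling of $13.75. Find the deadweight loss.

$1004.97 thousand

Competitive equilibrium: 63 − 0.25Q = 1 + 0.76Q → Q* = 61.3861, P* = 47.6535.
At the ceiling P = 13.75, quantity supplied = (13.75 − 1)/0.76 = 16.7763.
Willingness to pay at Q' = 16.7763: 63 − 0.25·16.7763 = 58.8059.
ΔQ = 61.3861 − 16.7763 = 44.6098; wedge = 58.8059 − 13.75 = 45.0559.
The triangle = ½ × 44.6098 × 45.0559 = $1004.97 thousand.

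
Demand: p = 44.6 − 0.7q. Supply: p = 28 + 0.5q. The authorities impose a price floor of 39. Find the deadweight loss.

20.42

Competitive equilibrium: 44.6 − 0.7q = 28 + 0.5q → q* = 13.8333, p* = 34.9167.
At the floor p = 39, quantity demanded = (44.6 − 39)/0.7 = 8.
Sellers' marginal cost at q' = 8: 28 + 0.5·8 = 32.
Δq = 13.8333 − 8 = 5.8333; wedge = 39 − 32 = 7.
Welfare loss = ½ × 5.8333 × 7 = 20.42.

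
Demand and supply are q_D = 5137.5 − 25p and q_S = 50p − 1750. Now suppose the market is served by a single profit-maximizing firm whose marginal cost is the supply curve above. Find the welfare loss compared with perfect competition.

38760.33

In inverse form: demand p = 205.5 − 0.04q, supply p = 35 + 0.02q.
Competitive equilibrium: 205.5 − 0.04q = 35 + 0.02q → q* = 2841.6667, p* = 91.8333.
Marginal revenue: MR = 205.5 − 0.08q. Set MR = MC: 205.5 − 0.08q = 35 + 0.02q → q_m = 1705.
Price p_m = 205.5 − 0.04·1705 = 137.3; MC(q_m) = 35 + 0.02·1705 = 69.1.
Competitive q* = 2841.6667, so Δq = 1136.6667; wedge = 137.3 − 69.1 = 68.2.
DWL = ½ × 1136.6667 × 68.2 = 38760.33.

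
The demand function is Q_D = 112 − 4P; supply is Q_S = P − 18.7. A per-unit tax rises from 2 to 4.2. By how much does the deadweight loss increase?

5.456

In inverse form: demand P = 28 − 0.25Q, supply P = 18.7 + Q.
Competitive equilibrium: 28 − 0.25Q = 18.7 + Q → Q* = 7.44, P* = 26.14.
For a per-unit tax t: ΔQ = t/1.25, so DWL = ½·t·(t/1.25) = t²/2.5.
At t = 2: DWL = 1.6. At t = 4.2: DWL = 7.056.
Increase = 7.056 − 1.6 = 5.456.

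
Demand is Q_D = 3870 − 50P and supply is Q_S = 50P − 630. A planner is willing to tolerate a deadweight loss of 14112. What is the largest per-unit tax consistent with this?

In inverse form: demand P = 77.4 − 0.02Q, supply P = 12.6 + 0.02Q.
Competitive equilibrium: 77.4 − 0.02Q = 12.6 + 0.02Q → Q* = 1620, P* = 45.
A tax t gives ΔQ = t/0.04 and wedge t, so DWL = t²/0.08.
t²/0.08 = 14112 → t² = 1128.96 → t = 33.6.

33.6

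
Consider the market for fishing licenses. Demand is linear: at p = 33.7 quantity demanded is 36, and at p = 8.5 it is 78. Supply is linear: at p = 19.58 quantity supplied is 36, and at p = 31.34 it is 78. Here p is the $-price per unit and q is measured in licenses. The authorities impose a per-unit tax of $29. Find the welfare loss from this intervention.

$477.84

Demand slope = (8.5 − 33.7)/(78 − 36) = −0.6, so p = 55.3 − 0.6q.
Supply slope = (31.34 − 19.58)/(78 − 36) = 0.28, so p = 9.5 + 0.28q.
Competitive equilibrium: 55.3 − 0.6q = 9.5 + 0.28q → q* = 52.0455, p* = 24.0727.
With the tax, the buyer price exceeds the seller price by 29: (55.3 − 0.6q) − (9.5 + 0.28q) = 29 → q' = 19.0909.
Δq = 52.0455 − 19.0909 = 32.9546; the wedge equals the tax, 29.
Welfare loss = ½ × 32.9546 × 29 = $477.84.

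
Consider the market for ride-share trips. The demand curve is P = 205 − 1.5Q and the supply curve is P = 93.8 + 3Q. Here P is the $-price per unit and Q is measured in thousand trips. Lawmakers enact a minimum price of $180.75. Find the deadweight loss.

Competitive equilibrium: 205 − 1.5Q = 93.8 + 3Q → Q* = 24.7111, P* = 167.9333.
At the floor P = 180.75, quantity demanded = (205 − 180.75)/1.5 = 16.1667.
Sellers' marginal cost at Q' = 16.1667: 93.8 + 3·16.1667 = 142.3001.
ΔQ = 24.7111 − 16.1667 = 8.5444; wedge = 180.75 − 142.3001 = 38.4499.
The triangle = ½ × 8.5444 × 38.4499 = $164.27 thousand.

$164.27 thousand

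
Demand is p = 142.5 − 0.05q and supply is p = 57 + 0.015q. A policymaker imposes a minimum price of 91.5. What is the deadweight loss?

Competitive equilibrium: 142.5 − 0.05q = 57 + 0.015q → q* = 1315.3846, p* = 76.7308.
At the floor p = 91.5, quantity demanded = (142.5 − 91.5)/0.05 = 1020.
Sellers' marginal cost at q' = 1020: 57 + 0.015·1020 = 72.3.
Δq = 1315.3846 − 1020 = 295.3846; wedge = 91.5 − 72.3 = 19.2.
Welfare loss = ½ × 295.3846 × 19.2 = 2835.69.

2835.69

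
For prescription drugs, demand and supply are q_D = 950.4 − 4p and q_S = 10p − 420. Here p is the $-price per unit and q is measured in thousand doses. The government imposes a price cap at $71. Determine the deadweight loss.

$12649.73 thousand

In inverse form: demand p = 237.6 − 0.25q, supply p = 42 + 0.1q.
Competitive equilibrium: 237.6 − 0.25q = 42 + 0.1q → q* = 558.8571, p* = 97.8857.
At the ceiling p = 71, quantity supplied = (71 − 42)/0.1 = 290.
Willingness to pay at q' = 290: 237.6 − 0.25·290 = 165.1.
Δq = 558.8571 − 290 = 268.8571; wedge = 165.1 − 71 = 94.1.
DWL = ½ × 268.8571 × 94.1 = $12649.73 thousand.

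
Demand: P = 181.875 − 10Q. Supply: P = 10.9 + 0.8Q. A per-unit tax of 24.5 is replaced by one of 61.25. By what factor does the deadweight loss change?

Competitive equilibrium: 181.875 − 10Q = 10.9 + 0.8Q → Q* = 15.831, P* = 23.5648.
For a per-unit tax t: ΔQ = t/10.8, so DWL = ½·t·(t/10.8) = t²/21.6.
At t = 24.5: DWL = 27.789. At t = 61.25: DWL = 173.683.
Ratio = (61.25/24.5)² = 6.25.

6.25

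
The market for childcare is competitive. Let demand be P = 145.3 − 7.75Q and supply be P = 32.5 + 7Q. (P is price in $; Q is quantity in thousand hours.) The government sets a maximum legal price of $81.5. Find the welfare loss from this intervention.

Competitive equilibrium: 145.3 − 7.75Q = 32.5 + 7Q → Q* = 7.6475, P* = 86.0322.
At the ceiling P = 81.5, quantity supplied = (81.5 − 32.5)/7 = 7.
Willingness to pay at Q' = 7: 145.3 − 7.75·7 = 91.05.
ΔQ = 7.6475 − 7 = 0.6475; wedge = 91.05 − 81.5 = 9.55.
Deadweight loss = ½ × 0.6475 × 9.55 = $3.09 thousand.

$3.09 thousand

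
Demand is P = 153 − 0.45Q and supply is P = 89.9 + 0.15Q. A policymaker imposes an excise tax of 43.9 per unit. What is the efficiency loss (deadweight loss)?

1606.01

Competitive equilibrium: 153 − 0.45Q = 89.9 + 0.15Q → Q* = 105.1667, P* = 105.675.
With the tax, the buyer price exceeds the seller price by 43.9: (153 − 0.45Q) − (89.9 + 0.15Q) = 43.9 → Q' = 32.
ΔQ = 105.1667 − 32 = 73.1667; the wedge equals the tax, 43.9.
Welfare loss = ½ × 73.1667 × 43.9 = 1606.01.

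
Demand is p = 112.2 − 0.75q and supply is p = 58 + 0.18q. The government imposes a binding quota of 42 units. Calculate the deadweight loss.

Competitive equilibrium: 112.2 − 0.75q = 58 + 0.18q → q* = 58.2796, p* = 68.4903.
At q = 42: demand price = 112.2 − 0.75·42 = 80.7; supply price = 58 + 0.18·42 = 65.56.
Δq = 58.2796 − 42 = 16.2796; wedge = 80.7 − 65.56 = 15.14.
Deadweight loss = ½ × 16.2796 × 15.14 = 123.24.

123.24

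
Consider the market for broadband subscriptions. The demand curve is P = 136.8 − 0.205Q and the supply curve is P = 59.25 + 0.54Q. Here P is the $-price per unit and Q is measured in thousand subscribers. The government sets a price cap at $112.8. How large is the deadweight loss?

$9.04 thousand

Competitive equilibrium: 136.8 − 0.205Q = 59.25 + 0.54Q → Q* = 104.094, P* = 115.4607.
At the ceiling P = 112.8, quantity supplied = (112.8 − 59.25)/0.54 = 99.1667.
Willingness to pay at Q' = 99.1667: 136.8 − 0.205·99.1667 = 116.4708.
ΔQ = 104.094 − 99.1667 = 4.9273; wedge = 116.4708 − 112.8 = 3.6708.
DWL = ½ × 4.9273 × 3.6708 = $9.04 thousand.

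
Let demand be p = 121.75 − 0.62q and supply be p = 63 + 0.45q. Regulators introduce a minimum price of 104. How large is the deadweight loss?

Competitive equilibrium: 121.75 − 0.62q = 63 + 0.45q → q* = 54.9065, p* = 87.7079.
At the floor p = 104, quantity demanded = (121.75 − 104)/0.62 = 28.629.
Sellers' marginal cost at q' = 28.629: 63 + 0.45·28.629 = 75.8831.
Δq = 54.9065 − 28.629 = 26.2775; wedge = 104 − 75.8831 = 28.1169.
The triangle = ½ × 26.2775 × 28.1169 = 369.42.

369.42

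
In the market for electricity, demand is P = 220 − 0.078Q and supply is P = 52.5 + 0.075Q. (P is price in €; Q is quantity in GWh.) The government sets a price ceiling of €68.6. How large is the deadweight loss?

Competitive equilibrium: 220 − 0.078Q = 52.5 + 0.075Q → Q* = 1094.7712, P* = 134.6078.
At the ceiling P = 68.6, quantity supplied = (68.6 − 52.5)/0.075 = 214.6667.
Willingness to pay at Q' = 214.6667: 220 − 0.078·214.6667 = 203.256.
ΔQ = 1094.7712 − 214.6667 = 880.1045; wedge = 203.256 − 68.6 = 134.656.
Welfare loss = ½ × 880.1045 × 134.656 = €59255.68.

€59255.68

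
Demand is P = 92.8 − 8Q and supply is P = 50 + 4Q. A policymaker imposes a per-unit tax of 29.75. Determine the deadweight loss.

Competitive equilibrium: 92.8 − 8Q = 50 + 4Q → Q* = 3.5667, P* = 64.2667.
With the tax, the buyer price exceeds the seller price by 29.75: (92.8 − 8Q) − (50 + 4Q) = 29.75 → Q' = 1.0875.
ΔQ = 3.5667 − 1.0875 = 2.4792; the wedge equals the tax, 29.75.
Welfare loss = ½ × 2.4792 × 29.75 = 36.88.

36.88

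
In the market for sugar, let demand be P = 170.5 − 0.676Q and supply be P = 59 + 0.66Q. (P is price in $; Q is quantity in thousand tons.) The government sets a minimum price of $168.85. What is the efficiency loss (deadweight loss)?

Competitive equilibrium: 170.5 − 0.676Q = 59 + 0.66Q → Q* = 83.4581, P* = 114.0823.
At the floor P = 168.85, quantity demanded = (170.5 − 168.85)/0.676 = 2.4408.
Sellers' marginal cost at Q' = 2.4408: 59 + 0.66·2.4408 = 60.6109.
ΔQ = 83.4581 − 2.4408 = 81.0173; wedge = 168.85 − 60.6109 = 108.2391.
The triangle = ½ × 81.0173 × 108.2391 = $4384.62 thousand.

$4384.62 thousand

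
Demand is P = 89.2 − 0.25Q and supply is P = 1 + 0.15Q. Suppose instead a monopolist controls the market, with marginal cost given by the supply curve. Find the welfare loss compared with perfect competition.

1438.47

Competitive equilibrium: 89.2 − 0.25Q = 1 + 0.15Q → Q* = 220.5, P* = 34.075.
Marginal revenue: MR = 89.2 − 0.5Q. Set MR = MC: 89.2 − 0.5Q = 1 + 0.15Q → Q_m = 135.6923.
Price P_m = 89.2 − 0.25·135.6923 = 55.2769; MC(Q_m) = 1 + 0.15·135.6923 = 21.3538.
Competitive Q* = 220.5, so ΔQ = 84.8077; wedge = 55.2769 − 21.3538 = 33.9231.
DWL = ½ × 84.8077 × 33.9231 = 1438.47.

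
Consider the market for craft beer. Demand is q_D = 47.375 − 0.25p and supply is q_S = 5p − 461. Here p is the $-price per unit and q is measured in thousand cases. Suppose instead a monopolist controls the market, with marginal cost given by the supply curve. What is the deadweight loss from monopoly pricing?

In inverse form: demand p = 189.5 − 4q, supply p = 92.2 + 0.2q.
Competitive equilibrium: 189.5 − 4q = 92.2 + 0.2q → q* = 23.1667, p* = 96.8333.
Marginal revenue: MR = 189.5 − 8q. Set MR = MC: 189.5 − 8q = 92.2 + 0.2q → q_m = 11.8659.
Price p_m = 189.5 − 4·11.8659 = 142.0364; MC(q_m) = 92.2 + 0.2·11.8659 = 94.5732.
Competitive q* = 23.1667, so Δq = 11.3008; wedge = 142.0364 − 94.5732 = 47.4632.
The triangle = ½ × 11.3008 × 47.4632 = $268.19 thousand.

$268.19 thousand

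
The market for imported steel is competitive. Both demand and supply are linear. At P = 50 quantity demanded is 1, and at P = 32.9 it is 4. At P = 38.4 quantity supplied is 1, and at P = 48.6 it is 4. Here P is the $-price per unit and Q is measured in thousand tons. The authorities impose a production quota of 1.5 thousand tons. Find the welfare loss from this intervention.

Demand slope = (32.9 − 50)/(4 − 1) = −5.7, so P = 55.7 − 5.7Q.
Supply slope = (48.6 − 38.4)/(4 − 1) = 3.4, so P = 35 + 3.4Q.
Competitive equilibrium: 55.7 − 5.7Q = 35 + 3.4Q → Q* = 2.2747, P* = 42.7341.
At Q = 1.5: demand price = 55.7 − 5.7·1.5 = 47.15; supply price = 35 + 3.4·1.5 = 40.1.
ΔQ = 2.2747 − 1.5 = 0.7747; wedge = 47.15 − 40.1 = 7.05.
The triangle = ½ × 0.7747 × 7.05 = $2.73 thousand.

$2.73 thousand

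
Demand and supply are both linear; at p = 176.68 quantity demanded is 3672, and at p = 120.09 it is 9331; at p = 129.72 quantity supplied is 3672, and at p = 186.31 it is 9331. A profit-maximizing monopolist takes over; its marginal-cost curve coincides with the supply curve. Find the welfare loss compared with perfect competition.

40267.11

Demand slope = (120.09 − 176.68)/(9331 − 3672) = −0.01, so p = 213.4 − 0.01q.
Supply slope = (186.31 − 129.72)/(9331 − 3672) = 0.01, so p = 93 + 0.01q.
Competitive equilibrium: 213.4 − 0.01q = 93 + 0.01q → q* = 6020, p* = 153.2.
Marginal revenue: MR = 213.4 − 0.02q. Set MR = MC: 213.4 − 0.02q = 93 + 0.01q → q_m = 4013.333333.
Price p_m = 213.4 − 0.01·4013.333333 = 173.266667; MC(q_m) = 93 + 0.01·4013.333333 = 133.133333.
Competitive q* = 6020, so Δq = 2006.666667; wedge = 173.266667 − 133.133333 = 40.133334.
Deadweight loss = ½ × 2006.666667 × 40.133334 = 40267.11.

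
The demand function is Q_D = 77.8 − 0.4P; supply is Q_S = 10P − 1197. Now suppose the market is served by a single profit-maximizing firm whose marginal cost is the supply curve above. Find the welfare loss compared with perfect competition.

In inverse form: demand P = 194.5 − 2.5Q, supply P = 119.7 + 0.1Q.
Competitive equilibrium: 194.5 − 2.5Q = 119.7 + 0.1Q → Q* = 28.7692, P* = 122.5769.
Marginal revenue: MR = 194.5 − 5Q. Set MR = MC: 194.5 − 5Q = 119.7 + 0.1Q → Q_m = 14.6667.
Price P_m = 194.5 − 2.5·14.6667 = 157.8333; MC(Q_m) = 119.7 + 0.1·14.6667 = 121.1667.
Competitive Q* = 28.7692, so ΔQ = 14.1025; wedge = 157.8333 − 121.1667 = 36.6666.
DWL = ½ × 14.1025 × 36.6666 = 258.55.

258.55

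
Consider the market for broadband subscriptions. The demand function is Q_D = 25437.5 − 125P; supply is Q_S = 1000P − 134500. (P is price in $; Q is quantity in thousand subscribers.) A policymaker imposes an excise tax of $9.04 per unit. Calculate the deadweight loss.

In inverse form: demand P = 203.5 − 0.008Q, supply P = 134.5 + 0.001Q.
Competitive equilibrium: 203.5 − 0.008Q = 134.5 + 0.001Q → Q* = 7666.6667, P* = 142.1667.
With the tax, the buyer price exceeds the seller price by 9.04: (203.5 − 0.008Q) − (134.5 + 0.001Q) = 9.04 → Q' = 6662.2222.
ΔQ = 7666.6667 − 6662.2222 = 1004.4445; the wedge equals the tax, 9.04.
Welfare loss = ½ × 1004.4445 × 9.04 = $4540.09 thousand.

$4540.09 thousand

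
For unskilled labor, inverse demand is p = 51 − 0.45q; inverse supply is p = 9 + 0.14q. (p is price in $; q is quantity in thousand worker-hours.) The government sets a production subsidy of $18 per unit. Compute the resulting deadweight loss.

$274.58 thousand

Competitive equilibrium: 51 − 0.45q = 9 + 0.14q → q* = 71.1864, p* = 18.9661.
The subsidy lowers effective supply by 18: p = 0.14q − 9.
New quantity: 51 − 0.45q = 0.14q − 9 → q' = 101.6949.
Overproduction Δq = 101.6949 − 71.1864 = 30.5085; wedge = subsidy = 18.
The triangle = ½ × 30.5085 × 18 = $274.58 thousand.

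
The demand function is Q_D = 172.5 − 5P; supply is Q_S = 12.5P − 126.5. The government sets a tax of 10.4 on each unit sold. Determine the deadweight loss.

193.14

In inverse form: demand P = 34.5 − 0.2Q, supply P = 10.12 + 0.08Q.
Competitive equilibrium: 34.5 − 0.2Q = 10.12 + 0.08Q → Q* = 87.0714, P* = 17.0857.
With the tax, the buyer price exceeds the seller price by 10.4: (34.5 − 0.2Q) − (10.12 + 0.08Q) = 10.4 → Q' = 49.9286.
ΔQ = 87.0714 − 49.9286 = 37.1428; the wedge equals the tax, 10.4.
Deadweight loss = ½ × 37.1428 × 10.4 = 193.14.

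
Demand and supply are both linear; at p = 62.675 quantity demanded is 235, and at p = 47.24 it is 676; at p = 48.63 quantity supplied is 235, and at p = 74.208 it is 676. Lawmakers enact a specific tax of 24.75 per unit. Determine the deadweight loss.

3293.35

Demand slope = (47.24 − 62.675)/(676 − 235) = −0.035, so p = 70.9 − 0.035q.
Supply slope = (74.208 − 48.63)/(676 − 235) = 0.058, so p = 35 + 0.058q.
Competitive equilibrium: 70.9 − 0.035q = 35 + 0.058q → q* = 386.0215, p* = 57.3892.
With the tax, the buyer price exceeds the seller price by 24.75: (70.9 − 0.035q) − (35 + 0.058q) = 24.75 → q' = 119.8925.
Δq = 386.0215 − 119.8925 = 266.129; the wedge equals the tax, 24.75.
Deadweight loss = ½ × 266.129 × 24.75 = 3293.35.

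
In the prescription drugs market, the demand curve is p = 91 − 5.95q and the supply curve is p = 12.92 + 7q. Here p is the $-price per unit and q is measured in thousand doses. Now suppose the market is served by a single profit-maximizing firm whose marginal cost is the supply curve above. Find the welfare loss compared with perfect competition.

Competitive equilibrium: 91 − 5.95q = 12.92 + 7q → q* = 6.0293, p* = 55.1254.
Marginal revenue: MR = 91 − 11.9q. Set MR = MC: 91 − 11.9q = 12.92 + 7q → q_m = 4.1312.
Price p_m = 91 − 5.95·4.1312 = 66.4194; MC(q_m) = 12.92 + 7·4.1312 = 41.8384.
Competitive q* = 6.0293, so Δq = 1.8981; wedge = 66.4194 − 41.8384 = 24.581.
The triangle = ½ × 1.8981 × 24.581 = $23.33 thousand.

$23.33 thousand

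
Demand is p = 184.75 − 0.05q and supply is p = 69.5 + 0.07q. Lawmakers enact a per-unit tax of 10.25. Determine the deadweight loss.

Competitive equilibrium: 184.75 − 0.05q = 69.5 + 0.07q → q* = 960.4167, p* = 136.7292.
With the tax, the buyer price exceeds the seller price by 10.25: (184.75 − 0.05q) − (69.5 + 0.07q) = 10.25 → q' = 875.
Δq = 960.4167 − 875 = 85.4167; the wedge equals the tax, 10.25.
The triangle = ½ × 85.4167 × 10.25 = 437.76.

437.76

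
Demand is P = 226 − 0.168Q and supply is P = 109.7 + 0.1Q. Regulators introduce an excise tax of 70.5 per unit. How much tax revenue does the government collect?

12048.13

Competitive equilibrium: 226 − 0.168Q = 109.7 + 0.1Q → Q* = 433.9552, P* = 153.0955.
With the tax, the buyer price exceeds the seller price by 70.5: (226 − 0.168Q) − (109.7 + 0.1Q) = 70.5 → Q' = 170.8955.
Tax revenue = 70.5 × 170.8955 = 12048.13.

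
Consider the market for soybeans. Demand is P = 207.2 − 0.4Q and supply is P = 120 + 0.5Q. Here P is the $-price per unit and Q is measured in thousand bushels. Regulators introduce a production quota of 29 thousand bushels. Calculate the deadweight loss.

Competitive equilibrium: 207.2 − 0.4Q = 120 + 0.5Q → Q* = 96.8889, P* = 168.4444.
At Q = 29: demand price = 207.2 − 0.4·29 = 195.6; supply price = 120 + 0.5·29 = 134.5.
ΔQ = 96.8889 − 29 = 67.8889; wedge = 195.6 − 134.5 = 61.1.
Deadweight loss = ½ × 67.8889 × 61.1 = $2074.01 thousand.

$2074.01 thousand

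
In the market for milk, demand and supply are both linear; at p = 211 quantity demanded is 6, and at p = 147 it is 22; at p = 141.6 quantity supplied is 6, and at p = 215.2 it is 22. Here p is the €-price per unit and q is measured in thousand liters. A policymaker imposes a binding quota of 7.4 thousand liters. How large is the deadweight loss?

€191.29 thousand

Demand slope = (147 − 211)/(22 − 6) = −4, so p = 235 − 4q.
Supply slope = (215.2 − 141.6)/(22 − 6) = 4.6, so p = 114 + 4.6q.
Competitive equilibrium: 235 − 4q = 114 + 4.6q → q* = 14.0698, p* = 178.7209.
At q = 7.4: demand price = 235 − 4·7.4 = 205.4; supply price = 114 + 4.6·7.4 = 148.04.
Δq = 14.0698 − 7.4 = 6.6698; wedge = 205.4 − 148.04 = 57.36.
Welfare loss = ½ × 6.6698 × 57.36 = €191.29 thousand.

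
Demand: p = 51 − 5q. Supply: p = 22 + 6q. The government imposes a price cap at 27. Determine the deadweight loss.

Competitive equilibrium: 51 − 5q = 22 + 6q → q* = 2.6364, p* = 37.8182.
At the ceiling p = 27, quantity supplied = (27 − 22)/6 = 0.8333.
Willingness to pay at q' = 0.8333: 51 − 5·0.8333 = 46.8335.
Δq = 2.6364 − 0.8333 = 1.8031; wedge = 46.8335 − 27 = 19.8335.
DWL = ½ × 1.8031 × 19.8335 = 17.88.

17.88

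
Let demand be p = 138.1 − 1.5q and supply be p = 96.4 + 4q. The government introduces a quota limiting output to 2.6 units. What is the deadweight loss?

68.25

Competitive equilibrium: 138.1 − 1.5q = 96.4 + 4q → q* = 7.5818, p* = 126.7273.
At q = 2.6: demand price = 138.1 − 1.5·2.6 = 134.2; supply price = 96.4 + 4·2.6 = 106.8.
Δq = 7.5818 − 2.6 = 4.9818; wedge = 134.2 − 106.8 = 27.4.
DWL = ½ × 4.9818 × 27.4 = 68.25.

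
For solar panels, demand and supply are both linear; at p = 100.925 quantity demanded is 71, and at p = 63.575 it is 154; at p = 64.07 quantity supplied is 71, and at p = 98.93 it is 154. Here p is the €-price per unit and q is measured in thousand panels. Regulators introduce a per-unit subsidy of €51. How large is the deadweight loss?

€1494.83 thousand

Demand slope = (63.575 − 100.925)/(154 − 71) = −0.45, so p = 132.875 − 0.45q.
Supply slope = (98.93 − 64.07)/(154 − 71) = 0.42, so p = 34.25 + 0.42q.
Competitive equilibrium: 132.875 − 0.45q = 34.25 + 0.42q → q* = 113.3621, p* = 81.8621.
The subsidy lowers effective supply by 51: p = 0.42q − 16.75.
New quantity: 132.875 − 0.45q = 0.42q − 16.75 → q' = 171.9828.
Overproduction Δq = 171.9828 − 113.3621 = 58.6207; wedge = subsidy = 51.
Welfare loss = ½ × 58.6207 × 51 = €1494.83 thousand.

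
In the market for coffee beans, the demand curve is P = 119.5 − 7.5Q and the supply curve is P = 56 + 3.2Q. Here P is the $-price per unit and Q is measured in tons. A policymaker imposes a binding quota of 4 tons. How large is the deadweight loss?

Competitive equilibrium: 119.5 − 7.5Q = 56 + 3.2Q → Q* = 5.9346, P* = 74.9907.
At Q = 4: demand price = 119.5 − 7.5·4 = 89.5; supply price = 56 + 3.2·4 = 68.8.
ΔQ = 5.9346 − 4 = 1.9346; wedge = 89.5 − 68.8 = 20.7.
Deadweight loss = ½ × 1.9346 × 20.7 = $20.02.

$20.02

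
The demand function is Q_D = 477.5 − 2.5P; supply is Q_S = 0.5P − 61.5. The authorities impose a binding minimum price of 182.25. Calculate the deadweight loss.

50.05

In inverse form: demand P = 191 − 0.4Q, supply P = 123 + 2Q.
Competitive equilibrium: 191 − 0.4Q = 123 + 2Q → Q* = 28.3333, P* = 179.6667.
At the floor P = 182.25, quantity demanded = (191 − 182.25)/0.4 = 21.875.
Sellers' marginal cost at Q' = 21.875: 123 + 2·21.875 = 166.75.
ΔQ = 28.3333 − 21.875 = 6.4583; wedge = 182.25 − 166.75 = 15.5.
Deadweight loss = ½ × 6.4583 × 15.5 = 50.05.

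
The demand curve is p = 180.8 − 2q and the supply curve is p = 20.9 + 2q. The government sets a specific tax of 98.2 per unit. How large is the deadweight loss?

1205.405

Competitive equilibrium: 180.8 − 2q = 20.9 + 2q → q* = 39.975, p* = 100.85.
With the tax, the buyer price exceeds the seller price by 98.2: (180.8 − 2q) − (20.9 + 2q) = 98.2 → q' = 15.425.
Δq = 39.975 − 15.425 = 24.55; the wedge equals the tax, 98.2.
DWL = ½ × 24.55 × 98.2 = 1205.405.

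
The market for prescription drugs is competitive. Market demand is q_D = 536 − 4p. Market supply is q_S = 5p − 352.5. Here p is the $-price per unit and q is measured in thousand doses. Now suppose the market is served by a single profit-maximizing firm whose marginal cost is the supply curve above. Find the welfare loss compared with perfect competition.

$571.46 thousand

In inverse form: demand p = 134 − 0.25q, supply p = 70.5 + 0.2q.
Competitive equilibrium: 134 − 0.25q = 70.5 + 0.2q → q* = 141.1111, p* = 98.7222.
Marginal revenue: MR = 134 − 0.5q. Set MR = MC: 134 − 0.5q = 70.5 + 0.2q → q_m = 90.7143.
Price p_m = 134 − 0.25·90.7143 = 111.3214; MC(q_m) = 70.5 + 0.2·90.7143 = 88.6429.
Competitive q* = 141.1111, so Δq = 50.3968; wedge = 111.3214 − 88.6429 = 22.6785.
DWL = ½ × 50.3968 × 22.6785 = $571.46 thousand.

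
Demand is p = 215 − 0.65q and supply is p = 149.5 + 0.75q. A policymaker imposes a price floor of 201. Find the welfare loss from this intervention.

Competitive equilibrium: 215 − 0.65q = 149.5 + 0.75q → q* = 46.7857, p* = 184.5893.
At the floor p = 201, quantity demanded = (215 − 201)/0.65 = 21.5385.
Sellers' marginal cost at q' = 21.5385: 149.5 + 0.75·21.5385 = 165.6539.
Δq = 46.7857 − 21.5385 = 25.2472; wedge = 201 − 165.6539 = 35.3461.
DWL = ½ × 25.2472 × 35.3461 = 446.20.

446.20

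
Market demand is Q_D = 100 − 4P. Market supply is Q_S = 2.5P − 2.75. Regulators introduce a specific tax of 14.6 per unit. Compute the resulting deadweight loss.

In inverse form: demand P = 25 − 0.25Q, supply P = 1.1 + 0.4Q.
Competitive equilibrium: 25 − 0.25Q = 1.1 + 0.4Q → Q* = 36.7692, P* = 15.8077.
With the tax, the buyer price exceeds the seller price by 14.6: (25 − 0.25Q) − (1.1 + 0.4Q) = 14.6 → Q' = 14.3077.
ΔQ = 36.7692 − 14.3077 = 22.4615; the wedge equals the tax, 14.6.
Deadweight loss = ½ × 22.4615 × 14.6 = 163.97.

163.97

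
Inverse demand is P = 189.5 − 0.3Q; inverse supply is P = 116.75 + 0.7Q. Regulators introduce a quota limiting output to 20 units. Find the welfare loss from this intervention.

1391.28

Competitive equilibrium: 189.5 − 0.3Q = 116.75 + 0.7Q → Q* = 72.75, P* = 167.675.
At Q = 20: demand price = 189.5 − 0.3·20 = 183.5; supply price = 116.75 + 0.7·20 = 130.75.
ΔQ = 72.75 − 20 = 52.75; wedge = 183.5 − 130.75 = 52.75.
The triangle = ½ × 52.75 × 52.75 = 1391.28.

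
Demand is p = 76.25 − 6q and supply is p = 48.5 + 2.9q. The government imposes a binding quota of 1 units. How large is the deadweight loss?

Competitive equilibrium: 76.25 − 6q = 48.5 + 2.9q → q* = 3.118, p* = 57.5421.
At q = 1: demand price = 76.25 − 6·1 = 70.25; supply price = 48.5 + 2.9·1 = 51.4.
Δq = 3.118 − 1 = 2.118; wedge = 70.25 − 51.4 = 18.85.
Welfare loss = ½ × 2.118 × 18.85 = 19.96.

19.96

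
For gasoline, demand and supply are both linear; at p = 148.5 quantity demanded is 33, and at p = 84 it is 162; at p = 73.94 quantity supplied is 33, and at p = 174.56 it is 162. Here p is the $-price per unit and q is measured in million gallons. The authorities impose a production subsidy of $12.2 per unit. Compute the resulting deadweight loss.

$58.14 million

Demand slope = (84 − 148.5)/(162 − 33) = −0.5, so p = 165 − 0.5q.
Supply slope = (174.56 − 73.94)/(162 − 33) = 0.78, so p = 48.2 + 0.78q.
Competitive equilibrium: 165 − 0.5q = 48.2 + 0.78q → q* = 91.25, p* = 119.375.
The subsidy lowers effective supply by 12.2: p = 36 + 0.78q.
New quantity: 165 − 0.5q = 36 + 0.78q → q' = 100.7813.
Overproduction Δq = 100.7813 − 91.25 = 9.5313; wedge = subsidy = 12.2.
The triangle = ½ × 9.5313 × 12.2 = $58.14 million.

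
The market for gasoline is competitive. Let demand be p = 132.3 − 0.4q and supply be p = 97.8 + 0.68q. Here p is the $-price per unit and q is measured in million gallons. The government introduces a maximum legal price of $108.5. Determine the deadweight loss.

$141.88 million

Competitive equilibrium: 132.3 − 0.4q = 97.8 + 0.68q → q* = 31.9444, p* = 119.5222.
At the ceiling p = 108.5, quantity supplied = (108.5 − 97.8)/0.68 = 15.7353.
Willingness to pay at q' = 15.7353: 132.3 − 0.4·15.7353 = 126.0059.
Δq = 31.9444 − 15.7353 = 16.2091; wedge = 126.0059 − 108.5 = 17.5059.
DWL = ½ × 16.2091 × 17.5059 = $141.88 million.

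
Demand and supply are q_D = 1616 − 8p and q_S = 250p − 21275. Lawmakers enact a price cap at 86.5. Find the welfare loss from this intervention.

19953.73

In inverse form: demand p = 202 − 0.125q, supply p = 85.1 + 0.004q.
Competitive equilibrium: 202 − 0.125q = 85.1 + 0.004q → q* = 906.2016, p* = 88.7248.
At the ceiling p = 86.5, quantity supplied = (86.5 − 85.1)/0.004 = 350.
Willingness to pay at q' = 350: 202 − 0.125·350 = 158.25.
Δq = 906.2016 − 350 = 556.2016; wedge = 158.25 − 86.5 = 71.75.
DWL = ½ × 556.2016 × 71.75 = 19953.73.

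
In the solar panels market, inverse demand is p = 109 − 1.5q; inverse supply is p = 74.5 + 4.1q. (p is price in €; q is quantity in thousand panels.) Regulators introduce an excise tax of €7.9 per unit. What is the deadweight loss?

€5.57 thousand

Competitive equilibrium: 109 − 1.5q = 74.5 + 4.1q → q* = 6.1607, p* = 99.7589.
With the tax, the buyer price exceeds the seller price by 7.9: (109 − 1.5q) − (74.5 + 4.1q) = 7.9 → q' = 4.75.
Δq = 6.1607 − 4.75 = 1.4107; the wedge equals the tax, 7.9.
Deadweight loss = ½ × 1.4107 × 7.9 = €5.57 thousand.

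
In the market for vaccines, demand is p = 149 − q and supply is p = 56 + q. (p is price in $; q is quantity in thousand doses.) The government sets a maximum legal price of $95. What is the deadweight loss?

$56.25 thousand

Competitive equilibrium: 149 − q = 56 + q → q* = 46.5, p* = 102.5.
At the ceiling p = 95, quantity supplied = (95 − 56)/1 = 39.
Willingness to pay at q' = 39: 149 − 1·39 = 110.
Δq = 46.5 − 39 = 7.5; wedge = 110 − 95 = 15.
Welfare loss = ½ × 7.5 × 15 = $56.25 thousand.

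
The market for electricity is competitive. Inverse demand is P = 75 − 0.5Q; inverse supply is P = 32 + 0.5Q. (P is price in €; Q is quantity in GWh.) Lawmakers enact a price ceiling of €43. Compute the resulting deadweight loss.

€220.50

Competitive equilibrium: 75 − 0.5Q = 32 + 0.5Q → Q* = 43, P* = 53.5.
At the ceiling P = 43, quantity supplied = (43 − 32)/0.5 = 22.
Willingness to pay at Q' = 22: 75 − 0.5·22 = 64.
ΔQ = 43 − 22 = 21; wedge = 64 − 43 = 21.
Deadweight loss = ½ × 21 × 21 = €220.50.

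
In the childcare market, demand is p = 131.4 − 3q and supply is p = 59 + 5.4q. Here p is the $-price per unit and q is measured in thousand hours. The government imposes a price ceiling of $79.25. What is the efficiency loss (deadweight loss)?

$99.57 thousand

Competitive equilibrium: 131.4 − 3q = 59 + 5.4q → q* = 8.619, p* = 105.5429.
At the ceiling p = 79.25, quantity supplied = (79.25 − 59)/5.4 = 3.75.
Willingness to pay at q' = 3.75: 131.4 − 3·3.75 = 120.15.
Δq = 8.619 − 3.75 = 4.869; wedge = 120.15 − 79.25 = 40.9.
The triangle = ½ × 4.869 × 40.9 = $99.57 thousand.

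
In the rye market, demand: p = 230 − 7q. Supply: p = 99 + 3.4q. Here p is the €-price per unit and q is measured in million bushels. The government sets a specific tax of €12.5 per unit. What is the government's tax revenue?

Competitive equilibrium: 230 − 7q = 99 + 3.4q → q* = 12.5962, p* = 141.8269.
With the tax, the buyer price exceeds the seller price by 12.5: (230 − 7q) − (99 + 3.4q) = 12.5 → q' = 11.3942.
Tax revenue = 12.5 × 11.3942 = €142.43 million.

€142.43 million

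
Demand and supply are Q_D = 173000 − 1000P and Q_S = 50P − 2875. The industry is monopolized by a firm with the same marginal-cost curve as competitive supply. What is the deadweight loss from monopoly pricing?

In inverse form: demand P = 173 − 0.001Q, supply P = 57.5 + 0.02Q.
Competitive equilibrium: 173 − 0.001Q = 57.5 + 0.02Q → Q* = 5500, P* = 167.5.
Marginal revenue: MR = 173 − 0.002Q. Set MR = MC: 173 − 0.002Q = 57.5 + 0.02Q → Q_m = 5250.
Price P_m = 173 − 0.001·5250 = 167.75; MC(Q_m) = 57.5 + 0.02·5250 = 162.5.
Competitive Q* = 5500, so ΔQ = 250; wedge = 167.75 − 162.5 = 5.25.
DWL = ½ × 250 × 5.25 = 656.25.

656.25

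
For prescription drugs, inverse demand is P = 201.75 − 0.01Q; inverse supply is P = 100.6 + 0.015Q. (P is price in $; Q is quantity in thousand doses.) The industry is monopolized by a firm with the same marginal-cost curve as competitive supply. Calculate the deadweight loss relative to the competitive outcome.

$16704.20 thousand

Competitive equilibrium: 201.75 − 0.01Q = 100.6 + 0.015Q → Q* = 4046, P* = 161.29.
Marginal revenue: MR = 201.75 − 0.02Q. Set MR = MC: 201.75 − 0.02Q = 100.6 + 0.015Q → Q_m = 2890.
Price P_m = 201.75 − 0.01·2890 = 172.85; MC(Q_m) = 100.6 + 0.015·2890 = 143.95.
Competitive Q* = 4046, so ΔQ = 1156; wedge = 172.85 − 143.95 = 28.9.
Welfare loss = ½ × 1156 × 28.9 = $16704.20 thousand.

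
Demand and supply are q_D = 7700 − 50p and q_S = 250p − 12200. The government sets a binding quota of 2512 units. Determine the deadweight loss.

42022.66

In inverse form: demand p = 154 − 0.02q, supply p = 48.8 + 0.004q.
Competitive equilibrium: 154 − 0.02q = 48.8 + 0.004q → q* = 4383.3333, p* = 66.3333.
At q = 2512: demand price = 154 − 0.02·2512 = 103.76; supply price = 48.8 + 0.004·2512 = 58.848.
Δq = 4383.3333 − 2512 = 1871.3333; wedge = 103.76 − 58.848 = 44.912.
The triangle = ½ × 1871.3333 × 44.912 = 42022.66.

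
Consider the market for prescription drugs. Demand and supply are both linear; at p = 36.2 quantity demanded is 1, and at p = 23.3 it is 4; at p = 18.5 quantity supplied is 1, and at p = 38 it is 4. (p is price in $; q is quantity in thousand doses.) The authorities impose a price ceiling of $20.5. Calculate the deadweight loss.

Demand slope = (23.3 − 36.2)/(4 − 1) = −4.3, so p = 40.5 − 4.3q.
Supply slope = (38 − 18.5)/(4 − 1) = 6.5, so p = 12 + 6.5q.
Competitive equilibrium: 40.5 − 4.3q = 12 + 6.5q → q* = 2.6389, p* = 29.1528.
At the ceiling p = 20.5, quantity supplied = (20.5 − 12)/6.5 = 1.3077.
Willingness to pay at q' = 1.3077: 40.5 − 4.3·1.3077 = 34.8769.
Δq = 2.6389 − 1.3077 = 1.3312; wedge = 34.8769 − 20.5 = 14.3769.
DWL = ½ × 1.3312 × 14.3769 = $9.57 thousand.

$9.57 thousand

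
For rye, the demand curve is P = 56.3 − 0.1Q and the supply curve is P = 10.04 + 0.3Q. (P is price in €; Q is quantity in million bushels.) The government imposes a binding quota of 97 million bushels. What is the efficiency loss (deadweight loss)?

€69.56 million

Competitive equilibrium: 56.3 − 0.1Q = 10.04 + 0.3Q → Q* = 115.65, P* = 44.735.
At Q = 97: demand price = 56.3 − 0.1·97 = 46.6; supply price = 10.04 + 0.3·97 = 39.14.
ΔQ = 115.65 − 97 = 18.65; wedge = 46.6 − 39.14 = 7.46.
Welfare loss = ½ × 18.65 × 7.46 = €69.56 million.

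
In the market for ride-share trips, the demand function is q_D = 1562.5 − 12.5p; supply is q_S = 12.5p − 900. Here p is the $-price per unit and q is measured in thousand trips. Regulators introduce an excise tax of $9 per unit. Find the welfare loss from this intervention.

$253.125 thousand

In inverse form: demand p = 125 − 0.08q, supply p = 72 + 0.08q.
Competitive equilibrium: 125 − 0.08q = 72 + 0.08q → q* = 331.25, p* = 98.5.
With the tax, the buyer price exceeds the seller price by 9: (125 − 0.08q) − (72 + 0.08q) = 9 → q' = 275.
Δq = 331.25 − 275 = 56.25; the wedge equals the tax, 9.
Deadweight loss = ½ × 56.25 × 9 = $253.125 thousand.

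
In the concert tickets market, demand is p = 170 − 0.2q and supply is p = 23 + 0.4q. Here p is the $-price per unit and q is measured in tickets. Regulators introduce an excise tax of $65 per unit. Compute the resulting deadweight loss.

Competitive equilibrium: 170 − 0.2q = 23 + 0.4q → q* = 245, p* = 121.
With the tax, the buyer price exceeds the seller price by 65: (170 − 0.2q) − (23 + 0.4q) = 65 → q' = 136.6667.
Δq = 245 − 136.6667 = 108.3333; the wedge equals the tax, 65.
Deadweight loss = ½ × 108.3333 × 65 = $3520.83.

$3520.83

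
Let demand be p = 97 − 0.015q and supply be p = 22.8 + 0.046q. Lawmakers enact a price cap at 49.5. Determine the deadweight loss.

Competitive equilibrium: 97 − 0.015q = 22.8 + 0.046q → q* = 1216.39344, p* = 78.7541.
At the ceiling p = 49.5, quantity supplied = (49.5 − 22.8)/0.046 = 580.43478.
Willingness to pay at q' = 580.43478: 97 − 0.015·580.43478 = 88.29348.
Δq = 1216.39344 − 580.43478 = 635.95866; wedge = 88.29348 − 49.5 = 38.79348.
DWL = ½ × 635.95866 × 38.79348 = 12335.52.

12335.52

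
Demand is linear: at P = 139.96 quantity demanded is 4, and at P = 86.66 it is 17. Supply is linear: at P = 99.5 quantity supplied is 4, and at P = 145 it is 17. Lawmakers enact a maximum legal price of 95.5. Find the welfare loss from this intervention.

158.90

Demand slope = (86.66 − 139.96)/(17 − 4) = −4.1, so P = 156.36 − 4.1Q.
Supply slope = (145 − 99.5)/(17 − 4) = 3.5, so P = 85.5 + 3.5Q.
Competitive equilibrium: 156.36 − 4.1Q = 85.5 + 3.5Q → Q* = 9.3237, P* = 118.1329.
At the ceiling P = 95.5, quantity supplied = (95.5 − 85.5)/3.5 = 2.8571.
Willingness to pay at Q' = 2.8571: 156.36 − 4.1·2.8571 = 144.6459.
ΔQ = 9.3237 − 2.8571 = 6.4666; wedge = 144.6459 − 95.5 = 49.1459.
Deadweight loss = ½ × 6.4666 × 49.1459 = 158.90.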